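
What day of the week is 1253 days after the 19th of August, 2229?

Wednesday

Aug 19, 2229 is a Wednesday.
1253 mod 7 = 0, so 1253 days after a Wednesday is Wednesday + 0 = Wednesday.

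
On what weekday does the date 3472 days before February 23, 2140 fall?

Tuesday

Feb 23, 2140 is a Tuesday.
3472 mod 7 = 0, so 3472 days before a Tuesday is Tuesday − 0 = Tuesday.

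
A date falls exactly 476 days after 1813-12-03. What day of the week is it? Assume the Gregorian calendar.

Dec 3, 1813 is a Friday.
476 mod 7 = 0, so 476 days after a Friday is Friday + 0 = Friday.

Friday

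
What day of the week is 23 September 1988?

Friday

Doomsday rule: the anchor day for the 1900s is Wednesday. For year 88: 88÷12 = 7 r 4, and 4÷4 = 1, so 7+4+1 = 12.
Wednesday + 12 ≡ Monday — that's 1988's doomsday.
In September the doomsday date is Sep 5.
Sep 23 is 18 days after Sep 5; 18 mod 7 = 4, so Monday + 4 = Friday.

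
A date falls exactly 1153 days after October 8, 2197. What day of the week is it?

First find the weekday of Oct 8, 2197. Doomsday rule: the anchor day for the 2100s is Sunday. For year 97: 97÷12 = 8 r 1, and 1÷4 = 0, so 8+1+0 = 9.
Sunday + 9 ≡ Tuesday — that's 2197's doomsday.
In October the doomsday date is Oct 10.
Oct 8 is 2 days before Oct 10; 2 mod 7 = 2, so Tuesday − 2 = Sunday.
1153 mod 7 = 5, so 1153 days after a Sunday is Sunday + 5 = Friday.

Friday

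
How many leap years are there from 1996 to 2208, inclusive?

52

Multiples of 4 in [1996,2208]: 54.
Of those, multiples of 100: 3 (not leap unless ÷400).
Multiples of 400: 1.
Leap years = 54 − 3 + 1 = 52.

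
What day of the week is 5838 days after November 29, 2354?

Monday

Nov 29, 2354 is a Monday.
5838 mod 7 = 0, so 5838 days after a Monday is Monday + 0 = Monday.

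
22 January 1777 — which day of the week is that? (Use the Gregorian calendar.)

Doomsday rule: the anchor day for the 1700s is Sunday. For year 77: 77÷12 = 6 r 5, and 5÷4 = 1, so 6+5+1 = 12.
Sunday + 12 ≡ Friday — that's 1777's doomsday.
In January the doomsday date is Jan 3 (1777 is not a leap year).
Jan 22 is 19 days after Jan 3; 19 mod 7 = 5, so Friday + 5 = Wednesday.

Wednesday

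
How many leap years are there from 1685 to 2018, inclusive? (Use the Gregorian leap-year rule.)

80

Multiples of 4 in [1685,2018]: 83.
Of those, multiples of 100: 4 (not leap unless ÷400).
Multiples of 400: 1.
Leap years = 83 − 4 + 1 = 80.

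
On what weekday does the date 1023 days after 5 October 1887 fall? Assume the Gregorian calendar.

First find the weekday of Oct 5, 1887. Doomsday rule: the anchor day for the 1800s is Friday. For year 87: 87÷12 = 7 r 3, and 3÷4 = 0, so 7+3+0 = 10.
Friday + 10 ≡ Monday — that's 1887's doomsday.
In October the doomsday date is Oct 10.
Oct 5 is 5 days before Oct 10; 5 mod 7 = 5, so Monday − 5 = Wednesday.
1023 mod 7 = 1, so 1023 days after a Wednesday is Wednesday + 1 = Thursday.

Thursday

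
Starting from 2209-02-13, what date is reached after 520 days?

+365 (one year) → Feb 13, 2210 (155 left).
Feb has 28 days: +16 → Mar 1, 2210 (139 left).
Mar has 31 days: +31 → Apr 1, 2210 (108 left).
Apr has 30 days: +30 → May 1, 2210 (78 left).
May has 31 days: +31 → Jun 1, 2210 (47 left).
Jun has 30 days: +30 → Jul 1, 2210 (17 left).
+17 → Jul 18, 2210.

July 18, 2210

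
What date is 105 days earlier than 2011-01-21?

October 8, 2010

−21 → Dec 31, 2010 (end of Dec, 31 days; 84 left).
−31 → Nov 30, 2010 (end of Nov, 30 days; 53 left).
−30 → Oct 31, 2010 (end of Oct, 31 days; 23 left).
−23 → Oct 8, 2010.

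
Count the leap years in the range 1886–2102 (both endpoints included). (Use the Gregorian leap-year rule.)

52

Multiples of 4 in [1886,2102]: 54.
Of those, multiples of 100: 3 (not leap unless ÷400).
Multiples of 400: 1.
Leap years = 54 − 3 + 1 = 52.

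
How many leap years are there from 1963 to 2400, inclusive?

107

Multiples of 4 in [1963,2400]: 110.
Of those, multiples of 100: 5 (not leap unless ÷400).
Multiples of 400: 2.
Leap years = 110 − 5 + 2 = 107.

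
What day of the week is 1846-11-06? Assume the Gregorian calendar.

Doomsday rule: the anchor day for the 1800s is Friday. For year 46: 46÷12 = 3 r 10, and 10÷4 = 2, so 3+10+2 = 15.
Friday + 15 ≡ Saturday — that's 1846's doomsday.
In November the doomsday date is Nov 7.
Nov 6 is 1 day before Nov 7; 1 mod 7 = 1, so Saturday − 1 = Friday.

Friday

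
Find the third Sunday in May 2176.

May 1, 2176 is a Wednesday.
The first Sunday is therefore May 5 (4 days later).
The third Sunday is 5 + 2×7 = May 19.

May 19, 2176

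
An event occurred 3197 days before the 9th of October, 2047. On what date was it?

January 7, 2039

−365 (one year) → Oct 9, 2046 (2832 left).
−365 (one year) → Oct 9, 2045 (2467 left).
−365 (one year) → Oct 9, 2044 (2102 left).
−366 (one year; includes Feb 29, 2044) → Oct 9, 2043 (1736 left).
−365 (one year) → Oct 9, 2042 (1371 left).
−365 (one year) → Oct 9, 2041 (1006 left).
−365 (one year) → Oct 9, 2040 (641 left).
−366 (one year; includes Feb 29, 2040) → Oct 9, 2039 (275 left).
−9 → Sep 30, 2039 (end of Sep, 30 days; 266 left).
−30 → Aug 31, 2039 (end of Aug, 31 days; 236 left).
−31 → Jul 31, 2039 (end of Jul, 31 days; 205 left).
−31 → Jun 30, 2039 (end of Jun, 30 days; 174 left).
−30 → May 31, 2039 (end of May, 31 days; 144 left).
−31 → Apr 30, 2039 (end of Apr, 30 days; 113 left).
−30 → Mar 31, 2039 (end of Mar, 31 days; 83 left).
−31 → Feb 28, 2039 (end of Feb, 28 days; 52 left).
−28 → Jan 31, 2039 (end of Jan, 31 days; 24 left).
−24 → Jan 7, 2039.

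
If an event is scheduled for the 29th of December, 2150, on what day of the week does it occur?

Tuesday

Doomsday rule: the anchor day for the 2100s is Sunday. For year 50: 50÷12 = 4 r 2, and 2÷4 = 0, so 4+2+0 = 6.
Sunday + 6 ≡ Saturday — that's 2150's doomsday.
In December the doomsday date is Dec 12.
Dec 29 is 17 days after Dec 12; 17 mod 7 = 3, so Saturday + 3 = Tuesday.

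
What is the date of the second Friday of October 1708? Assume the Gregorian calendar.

October 1, 1708 is a Monday.
The first Friday is therefore October 5 (4 days later).
The second Friday is 5 + 1×7 = October 12.

October 12, 1708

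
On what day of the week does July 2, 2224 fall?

Friday

Doomsday rule: the anchor day for the 2200s is Friday. For year 24: 24÷12 = 2 r 0, and 0÷4 = 0, so 2+0+0 = 2.
Friday + 2 ≡ Sunday — that's 2224's doomsday.
In July the doomsday date is Jul 11.
Jul 2 is 9 days before Jul 11; 9 mod 7 = 2, so Sunday − 2 = Friday.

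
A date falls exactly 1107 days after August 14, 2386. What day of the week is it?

Friday

First find the weekday of Aug 14, 2386. Doomsday rule: the anchor day for the 2300s is Wednesday. For year 86: 86÷12 = 7 r 2, and 2÷4 = 0, so 7+2+0 = 9.
Wednesday + 9 ≡ Friday — that's 2386's doomsday.
In August the doomsday date is Aug 8.
Aug 14 is 6 days after Aug 8; 6 mod 7 = 6, so Friday + 6 = Thursday.
1107 mod 7 = 1, so 1107 days after a Thursday is Thursday + 1 = Friday.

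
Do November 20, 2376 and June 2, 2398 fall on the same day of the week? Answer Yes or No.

No

From Nov 20, 2376 to Jun 2, 2398 is 7864 days.
7864 mod 7 = 3, so they are different weekdays.
(Nov 20, 2376 is a Saturday; Jun 2, 2398 is a Tuesday.)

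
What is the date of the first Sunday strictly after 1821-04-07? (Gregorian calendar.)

Apr 7, 1821 is a Saturday.
From Saturday to the next Sunday is 1 day.
Apr 7, 1821 + 1 = Apr 8, 1821.

April 8, 1821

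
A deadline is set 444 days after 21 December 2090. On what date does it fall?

March 9, 2092

+365 (one year) → Dec 21, 2091 (79 left).
Dec has 31 days: +11 → Jan 1, 2092 (68 left).
Jan has 31 days: +31 → Feb 1, 2092 (37 left).
Feb has 29 days: +29 → Mar 1, 2092 (8 left).
+8 → Mar 9, 2092.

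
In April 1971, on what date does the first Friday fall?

April 1, 1971 is a Thursday.
The first Friday is therefore April 2 (1 days later).

April 2, 1971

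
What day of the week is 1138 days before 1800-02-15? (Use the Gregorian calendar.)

Tuesday

Feb 15, 1800 is a Saturday.
1138 mod 7 = 4, so 1138 days before a Saturday is Saturday − 4 = Tuesday.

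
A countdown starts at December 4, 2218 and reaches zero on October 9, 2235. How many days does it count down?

6153

Dec 4, 2218 → Dec 4, 2219: 365 days.
Dec 4, 2219 → Dec 4, 2220: 366 days (Feb 29, 2220 is in that span).
Dec 4, 2220 → Dec 4, 2221: 365 days.
Dec 4, 2221 → Dec 4, 2222: 365 days.
Dec 4, 2222 → Dec 4, 2223: 365 days.
Dec 4, 2223 → Dec 4, 2224: 366 days (Feb 29, 2224 is in that span).
Dec 4, 2224 → Dec 4, 2225: 365 days.
Dec 4, 2225 → Dec 4, 2226: 365 days.
Dec 4, 2226 → Dec 4, 2227: 365 days.
Dec 4, 2227 → Dec 4, 2228: 366 days (Feb 29, 2228 is in that span).
Dec 4, 2228 → Dec 4, 2229: 365 days.
Dec 4, 2229 → Dec 4, 2230: 365 days.
Dec 4, 2230 → Dec 4, 2231: 365 days.
Dec 4, 2231 → Dec 4, 2232: 366 days (Feb 29, 2232 is in that span).
Dec 4, 2232 → Dec 4, 2233: 365 days.
Dec 4, 2233 → Dec 4, 2234: 365 days.
Dec 4, 2234 → Jan 4, 2235: 31 days (December has 31).
Jan 4, 2235 → Feb 4, 2235: 31 days (January has 31).
Feb 4, 2235 → Mar 4, 2235: 28 days (February has 28).
Mar 4, 2235 → Apr 4, 2235: 31 days (March has 31).
Apr 4, 2235 → May 4, 2235: 30 days (April has 30).
May 4, 2235 → Jun 4, 2235: 31 days (May has 31).
Jun 4, 2235 → Jul 4, 2235: 30 days (June has 30).
Jul 4, 2235 → Aug 4, 2235: 31 days (July has 31).
Aug 4, 2235 → Sep 4, 2235: 31 days (August has 31).
Sep 4, 2235 → Oct 4, 2235: 30 days (September has 30).
Oct 4, 2235 → Oct 9, 2235: 5 days.
Total: 6153 days.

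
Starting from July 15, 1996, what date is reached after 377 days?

Jul has 31 days: +17 → Aug 1, 1996 (360 left).
Aug has 31 days: +31 → Sep 1, 1996 (329 left).
Sep has 30 days: +30 → Oct 1, 1996 (299 left).
Oct has 31 days: +31 → Nov 1, 1996 (268 left).
Nov has 30 days: +30 → Dec 1, 1996 (238 left).
Dec has 31 days: +31 → Jan 1, 1997 (207 left).
Jan has 31 days: +31 → Feb 1, 1997 (176 left).
Feb has 28 days: +28 → Mar 1, 1997 (148 left).
Mar has 31 days: +31 → Apr 1, 1997 (117 left).
Apr has 30 days: +30 → May 1, 1997 (87 left).
May has 31 days: +31 → Jun 1, 1997 (56 left).
Jun has 30 days: +30 → Jul 1, 1997 (26 left).
+26 → Jul 27, 1997.

July 27, 1997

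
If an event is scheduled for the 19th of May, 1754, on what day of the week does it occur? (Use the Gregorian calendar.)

Sunday

Doomsday rule: the anchor day for the 1700s is Sunday. For year 54: 54÷12 = 4 r 6, and 6÷4 = 1, so 4+6+1 = 11.
Sunday + 11 ≡ Thursday — that's 1754's doomsday.
In May the doomsday date is May 9.
May 19 is 10 days after May 9; 10 mod 7 = 3, so Thursday + 3 = Sunday.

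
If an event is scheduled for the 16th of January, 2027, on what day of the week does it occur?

Doomsday rule: the anchor day for the 2000s is Tuesday. For year 27: 27÷12 = 2 r 3, and 3÷4 = 0, so 2+3+0 = 5.
Tuesday + 5 ≡ Sunday — that's 2027's doomsday.
In January the doomsday date is Jan 3 (2027 is not a leap year).
Jan 16 is 13 days after Jan 3; 13 mod 7 = 6, so Sunday + 6 = Saturday.

Saturday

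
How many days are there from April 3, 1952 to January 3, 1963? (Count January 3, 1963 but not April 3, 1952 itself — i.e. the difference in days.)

Apr 3, 1952 → Apr 3, 1953: 365 days.
Apr 3, 1953 → Apr 3, 1954: 365 days.
Apr 3, 1954 → Apr 3, 1955: 365 days.
Apr 3, 1955 → Apr 3, 1956: 366 days (Feb 29, 1956 is in that span).
Apr 3, 1956 → Apr 3, 1957: 365 days.
Apr 3, 1957 → Apr 3, 1958: 365 days.
Apr 3, 1958 → Apr 3, 1959: 365 days.
Apr 3, 1959 → Apr 3, 1960: 366 days (Feb 29, 1960 is in that span).
Apr 3, 1960 → Apr 3, 1961: 365 days.
Apr 3, 1961 → Apr 3, 1962: 365 days.
Apr 3, 1962 → May 3, 1962: 30 days (April has 30).
May 3, 1962 → Jun 3, 1962: 31 days (May has 31).
Jun 3, 1962 → Jul 3, 1962: 30 days (June has 30).
Jul 3, 1962 → Aug 3, 1962: 31 days (July has 31).
Aug 3, 1962 → Sep 3, 1962: 31 days (August has 31).
Sep 3, 1962 → Oct 3, 1962: 30 days (September has 30).
Oct 3, 1962 → Nov 3, 1962: 31 days (October has 31).
Nov 3, 1962 → Dec 3, 1962: 30 days (November has 30).
Dec 3, 1962 → Jan 3, 1963: 31 days.
Total: 3927 days.

3927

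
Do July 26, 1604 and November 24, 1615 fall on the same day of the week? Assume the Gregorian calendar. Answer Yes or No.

From Jul 26, 1604 to Nov 24, 1615 is 4138 days.
4138 mod 7 = 1, so they are different weekdays.
(Jul 26, 1604 is a Monday; Nov 24, 1615 is a Tuesday.)

No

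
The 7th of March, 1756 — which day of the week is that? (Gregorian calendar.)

Sunday

Doomsday rule: the anchor day for the 1700s is Sunday. For year 56: 56÷12 = 4 r 8, and 8÷4 = 2, so 4+8+2 = 14.
Sunday + 14 ≡ Sunday — that's 1756's doomsday.
In March the doomsday date is Mar 14.
Mar 7 is 7 days before Mar 14; 7 mod 7 = 0, so Sunday − 0 = Sunday.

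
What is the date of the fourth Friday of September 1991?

September 27, 1991

September 1, 1991 is a Sunday.
The first Friday is therefore September 6 (5 days later).
The fourth Friday is 6 + 3×7 = September 27.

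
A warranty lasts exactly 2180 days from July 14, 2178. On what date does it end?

+365 (one year) → Jul 14, 2179 (1815 left).
+366 (one year; includes Feb 29, 2180) → Jul 14, 2180 (1449 left).
+365 (one year) → Jul 14, 2181 (1084 left).
+365 (one year) → Jul 14, 2182 (719 left).
+365 (one year) → Jul 14, 2183 (354 left).
Jul has 31 days: +18 → Aug 1, 2183 (336 left).
Aug has 31 days: +31 → Sep 1, 2183 (305 left).
Sep has 30 days: +30 → Oct 1, 2183 (275 left).
Oct has 31 days: +31 → Nov 1, 2183 (244 left).
Nov has 30 days: +30 → Dec 1, 2183 (214 left).
Dec has 31 days: +31 → Jan 1, 2184 (183 left).
Jan has 31 days: +31 → Feb 1, 2184 (152 left).
Feb has 29 days: +29 → Mar 1, 2184 (123 left).
Mar has 31 days: +31 → Apr 1, 2184 (92 left).
Apr has 30 days: +30 → May 1, 2184 (62 left).
May has 31 days: +31 → Jun 1, 2184 (31 left).
Jun has 30 days: +30 → Jul 1, 2184 (1 left).
+1 → Jul 2, 2184.

July 2, 2184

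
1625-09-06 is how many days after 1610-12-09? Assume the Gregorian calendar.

Dec 9, 1610 → Dec 9, 1611: 365 days.
Dec 9, 1611 → Dec 9, 1612: 366 days (Feb 29, 1612 is in that span).
Dec 9, 1612 → Dec 9, 1613: 365 days.
Dec 9, 1613 → Dec 9, 1614: 365 days.
Dec 9, 1614 → Dec 9, 1615: 365 days.
Dec 9, 1615 → Dec 9, 1616: 366 days (Feb 29, 1616 is in that span).
Dec 9, 1616 → Dec 9, 1617: 365 days.
Dec 9, 1617 → Dec 9, 1618: 365 days.
Dec 9, 1618 → Dec 9, 1619: 365 days.
Dec 9, 1619 → Dec 9, 1620: 366 days (Feb 29, 1620 is in that span).
Dec 9, 1620 → Dec 9, 1621: 365 days.
Dec 9, 1621 → Dec 9, 1622: 365 days.
Dec 9, 1622 → Dec 9, 1623: 365 days.
Dec 9, 1623 → Dec 9, 1624: 366 days (Feb 29, 1624 is in that span).
Dec 9, 1624 → Jan 9, 1625: 31 days (December has 31).
Jan 9, 1625 → Feb 9, 1625: 31 days (January has 31).
Feb 9, 1625 → Mar 9, 1625: 28 days (February has 28).
Mar 9, 1625 → Apr 9, 1625: 31 days (March has 31).
Apr 9, 1625 → May 9, 1625: 30 days (April has 30).
May 9, 1625 → Jun 9, 1625: 31 days (May has 31).
Jun 9, 1625 → Jul 9, 1625: 30 days (June has 30).
Jul 9, 1625 → Aug 9, 1625: 31 days (July has 31).
Aug 9, 1625 → Sep 6, 1625: 28 days.
Total: 5385 days.

5385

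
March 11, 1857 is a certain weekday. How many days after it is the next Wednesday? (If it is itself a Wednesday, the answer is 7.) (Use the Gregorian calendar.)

7

Mar 11, 1857 is a Wednesday.
From Wednesday to the next Wednesday is 7 days.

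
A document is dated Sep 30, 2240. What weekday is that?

Doomsday rule: the anchor day for the 2200s is Friday. For year 40: 40÷12 = 3 r 4, and 4÷4 = 1, so 3+4+1 = 8.
Friday + 8 ≡ Saturday — that's 2240's doomsday.
In September the doomsday date is Sep 5.
Sep 30 is 25 days after Sep 5; 25 mod 7 = 4, so Saturday + 4 = Wednesday.

Wednesday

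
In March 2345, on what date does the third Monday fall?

March 19, 2345

March 1, 2345 is a Thursday.
The first Monday is therefore March 5 (4 days later).
The third Monday is 5 + 2×7 = March 19.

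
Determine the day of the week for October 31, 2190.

Doomsday rule: the anchor day for the 2100s is Sunday. For year 90: 90÷12 = 7 r 6, and 6÷4 = 1, so 7+6+1 = 14.
Sunday + 14 ≡ Sunday — that's 2190's doomsday.
In October the doomsday date is Oct 10.
Oct 31 is 21 days after Oct 10; 21 mod 7 = 0, so Sunday + 0 = Sunday.

Sunday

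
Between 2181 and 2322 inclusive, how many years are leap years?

Multiples of 4 in [2181,2322]: 35.
Of those, multiples of 100: 2 (not leap unless ÷400).
Multiples of 400: 0.
Leap years = 35 − 2 + 0 = 33.

33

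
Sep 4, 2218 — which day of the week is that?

Doomsday rule: the anchor day for the 2200s is Friday. For year 18: 18÷12 = 1 r 6, and 6÷4 = 1, so 1+6+1 = 8.
Friday + 8 ≡ Saturday — that's 2218's doomsday.
In September the doomsday date is Sep 5.
Sep 4 is 1 day before Sep 5; 1 mod 7 = 1, so Saturday − 1 = Friday.

Friday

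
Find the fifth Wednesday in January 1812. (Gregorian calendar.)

January 29, 1812

January 1, 1812 is a Wednesday.
The first Wednesday is therefore January 1 (same day).
The fifth Wednesday is 1 + 4×7 = January 29.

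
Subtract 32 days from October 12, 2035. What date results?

−12 → Sep 30, 2035 (end of Sep, 30 days; 20 left).
−20 → Sep 10, 2035.

September 10, 2035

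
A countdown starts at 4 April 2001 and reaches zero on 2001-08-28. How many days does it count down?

Apr 4, 2001 → May 4, 2001: 30 days (April has 30).
May 4, 2001 → Jun 4, 2001: 31 days (May has 31).
Jun 4, 2001 → Jul 4, 2001: 30 days (June has 30).
Jul 4, 2001 → Aug 4, 2001: 31 days (July has 31).
Aug 4, 2001 → Aug 28, 2001: 24 days.
Total: 146 days.

146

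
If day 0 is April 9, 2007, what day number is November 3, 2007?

208

Apr 9, 2007 → May 9, 2007: 30 days (April has 30).
May 9, 2007 → Jun 9, 2007: 31 days (May has 31).
Jun 9, 2007 → Jul 9, 2007: 30 days (June has 30).
Jul 9, 2007 → Aug 9, 2007: 31 days (July has 31).
Aug 9, 2007 → Sep 9, 2007: 31 days (August has 31).
Sep 9, 2007 → Oct 9, 2007: 30 days (September has 30).
Oct 9, 2007 → Nov 3, 2007: 25 days.
Total: 208 days.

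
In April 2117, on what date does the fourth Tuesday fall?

April 1, 2117 is a Thursday.
The first Tuesday is therefore April 6 (5 days later).
The fourth Tuesday is 6 + 3×7 = April 27.

April 27, 2117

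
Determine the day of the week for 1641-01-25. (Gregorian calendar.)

Friday

Doomsday rule: the anchor day for the 1600s is Tuesday. For year 41: 41÷12 = 3 r 5, and 5÷4 = 1, so 3+5+1 = 9.
Tuesday + 9 ≡ Thursday — that's 1641's doomsday.
In January the doomsday date is Jan 3 (1641 is not a leap year).
Jan 25 is 22 days after Jan 3; 22 mod 7 = 1, so Thursday + 1 = Friday.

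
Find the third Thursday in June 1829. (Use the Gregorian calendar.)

June 18, 1829

June 1, 1829 is a Monday.
The first Thursday is therefore June 4 (3 days later).
The third Thursday is 4 + 2×7 = June 18.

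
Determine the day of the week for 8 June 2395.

Thursday

Doomsday rule: the anchor day for the 2300s is Wednesday. For year 95: 95÷12 = 7 r 11, and 11÷4 = 2, so 7+11+2 = 20.
Wednesday + 20 ≡ Tuesday — that's 2395's doomsday.
In June the doomsday date is Jun 6.
Jun 8 is 2 days after Jun 6; 2 mod 7 = 2, so Tuesday + 2 = Thursday.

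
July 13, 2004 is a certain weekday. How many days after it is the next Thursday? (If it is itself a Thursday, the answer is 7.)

2

Jul 13, 2004 is a Tuesday.
From Tuesday to the next Thursday is 2 days.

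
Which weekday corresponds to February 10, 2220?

Thursday

Doomsday rule: the anchor day for the 2200s is Friday. For year 20: 20÷12 = 1 r 8, and 8÷4 = 2, so 1+8+2 = 11.
Friday + 11 ≡ Tuesday — that's 2220's doomsday.
In February the doomsday date is Feb 29 (2220 is a leap year (divisible by 4)).
Feb 10 is 19 days before Feb 29; 19 mod 7 = 5, so Tuesday − 5 = Thursday.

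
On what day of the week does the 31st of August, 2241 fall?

Tuesday

Doomsday rule: the anchor day for the 2200s is Friday. For year 41: 41÷12 = 3 r 5, and 5÷4 = 1, so 3+5+1 = 9.
Friday + 9 ≡ Sunday — that's 2241's doomsday.
In August the doomsday date is Aug 8.
Aug 31 is 23 days after Aug 8; 23 mod 7 = 2, so Sunday + 2 = Tuesday.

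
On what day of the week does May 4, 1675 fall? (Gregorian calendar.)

Saturday

Doomsday rule: the anchor day for the 1600s is Tuesday. For year 75: 75÷12 = 6 r 3, and 3÷4 = 0, so 6+3+0 = 9.
Tuesday + 9 ≡ Thursday — that's 1675's doomsday.
In May the doomsday date is May 9.
May 4 is 5 days before May 9; 5 mod 7 = 5, so Thursday − 5 = Saturday.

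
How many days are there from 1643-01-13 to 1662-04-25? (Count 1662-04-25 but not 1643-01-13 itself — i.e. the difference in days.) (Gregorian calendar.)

7042

Jan 13, 1643 → Jan 13, 1644: 365 days.
Jan 13, 1644 → Jan 13, 1645: 366 days (Feb 29, 1644 is in that span).
Jan 13, 1645 → Jan 13, 1646: 365 days.
Jan 13, 1646 → Jan 13, 1647: 365 days.
Jan 13, 1647 → Jan 13, 1648: 365 days.
Jan 13, 1648 → Jan 13, 1649: 366 days (Feb 29, 1648 is in that span).
Jan 13, 1649 → Jan 13, 1650: 365 days.
Jan 13, 1650 → Jan 13, 1651: 365 days.
Jan 13, 1651 → Jan 13, 1652: 365 days.
Jan 13, 1652 → Jan 13, 1653: 366 days (Feb 29, 1652 is in that span).
Jan 13, 1653 → Jan 13, 1654: 365 days.
Jan 13, 1654 → Jan 13, 1655: 365 days.
Jan 13, 1655 → Jan 13, 1656: 365 days.
Jan 13, 1656 → Jan 13, 1657: 366 days (Feb 29, 1656 is in that span).
Jan 13, 1657 → Jan 13, 1658: 365 days.
Jan 13, 1658 → Jan 13, 1659: 365 days.
Jan 13, 1659 → Jan 13, 1660: 365 days.
Jan 13, 1660 → Jan 13, 1661: 366 days (Feb 29, 1660 is in that span).
Jan 13, 1661 → Jan 13, 1662: 365 days.
Jan 13, 1662 → Feb 13, 1662: 31 days (January has 31).
Feb 13, 1662 → Mar 13, 1662: 28 days (February has 28).
Mar 13, 1662 → Apr 13, 1662: 31 days (March has 31).
Apr 13, 1662 → Apr 25, 1662: 12 days.
Total: 7042 days.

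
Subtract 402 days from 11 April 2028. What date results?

March 6, 2027

−366 (one year; includes Feb 29, 2028) → Apr 11, 2027 (36 left).
−11 → Mar 31, 2027 (end of Mar, 31 days; 25 left).
−25 → Mar 6, 2027.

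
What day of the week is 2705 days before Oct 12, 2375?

Thursday

First find the weekday of Oct 12, 2375. Doomsday rule: the anchor day for the 2300s is Wednesday. For year 75: 75÷12 = 6 r 3, and 3÷4 = 0, so 6+3+0 = 9.
Wednesday + 9 ≡ Friday — that's 2375's doomsday.
In October the doomsday date is Oct 10.
Oct 12 is 2 days after Oct 10; 2 mod 7 = 2, so Friday + 2 = Sunday.
2705 mod 7 = 3, so 2705 days before a Sunday is Sunday − 3 = Thursday.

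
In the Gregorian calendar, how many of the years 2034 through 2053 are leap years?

Multiples of 4 in [2034,2053]: 5.
Of those, multiples of 100: 0 (not leap unless ÷400).
Multiples of 400: 0.
Leap years = 5 − 0 + 0 = 5.

5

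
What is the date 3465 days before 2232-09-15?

−366 (one year; includes Feb 29, 2232) → Sep 15, 2231 (3099 left).
−365 (one year) → Sep 15, 2230 (2734 left).
−365 (one year) → Sep 15, 2229 (2369 left).
−365 (one year) → Sep 15, 2228 (2004 left).
−366 (one year; includes Feb 29, 2228) → Sep 15, 2227 (1638 left).
−365 (one year) → Sep 15, 2226 (1273 left).
−365 (one year) → Sep 15, 2225 (908 left).
−365 (one year) → Sep 15, 2224 (543 left).
−366 (one year; includes Feb 29, 2224) → Sep 15, 2223 (177 left).
−15 → Aug 31, 2223 (end of Aug, 31 days; 162 left).
−31 → Jul 31, 2223 (end of Jul, 31 days; 131 left).
−31 → Jun 30, 2223 (end of Jun, 30 days; 100 left).
−30 → May 31, 2223 (end of May, 31 days; 70 left).
−31 → Apr 30, 2223 (end of Apr, 30 days; 39 left).
−30 → Mar 31, 2223 (end of Mar, 31 days; 9 left).
−9 → Mar 22, 2223.

March 22, 2223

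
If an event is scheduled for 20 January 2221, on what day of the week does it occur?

Doomsday rule: the anchor day for the 2200s is Friday. For year 21: 21÷12 = 1 r 9, and 9÷4 = 2, so 1+9+2 = 12.
Friday + 12 ≡ Wednesday — that's 2221's doomsday.
In January the doomsday date is Jan 3 (2221 is not a leap year).
Jan 20 is 17 days after Jan 3; 17 mod 7 = 3, so Wednesday + 3 = Saturday.

Saturday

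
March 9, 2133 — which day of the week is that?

Monday

Doomsday rule: the anchor day for the 2100s is Sunday. For year 33: 33÷12 = 2 r 9, and 9÷4 = 2, so 2+9+2 = 13.
Sunday + 13 ≡ Saturday — that's 2133's doomsday.
In March the doomsday date is Mar 14.
Mar 9 is 5 days before Mar 14; 5 mod 7 = 5, so Saturday − 5 = Monday.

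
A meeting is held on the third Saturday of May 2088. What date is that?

May 1, 2088 is a Saturday.
The first Saturday is therefore May 1 (same day).
The third Saturday is 1 + 2×7 = May 15.

May 15, 2088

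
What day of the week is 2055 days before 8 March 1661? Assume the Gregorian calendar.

Friday

Mar 8, 1661 is a Tuesday.
2055 mod 7 = 4, so 2055 days before a Tuesday is Tuesday − 4 = Friday.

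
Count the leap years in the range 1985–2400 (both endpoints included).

Multiples of 4 in [1985,2400]: 104.
Of those, multiples of 100: 5 (not leap unless ÷400).
Multiples of 400: 2.
Leap years = 104 − 5 + 2 = 101.

101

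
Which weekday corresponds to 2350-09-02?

Saturday

Doomsday rule: the anchor day for the 2300s is Wednesday. For year 50: 50÷12 = 4 r 2, and 2÷4 = 0, so 4+2+0 = 6.
Wednesday + 6 ≡ Tuesday — that's 2350's doomsday.
In September the doomsday date is Sep 5.
Sep 2 is 3 days before Sep 5; 3 mod 7 = 3, so Tuesday − 3 = Saturday.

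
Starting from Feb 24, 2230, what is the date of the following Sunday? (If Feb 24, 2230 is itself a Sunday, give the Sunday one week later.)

February 28, 2230

Feb 24, 2230 is a Wednesday.
From Wednesday to the next Sunday is 4 days.
Feb 24, 2230 + 4 = Feb 28, 2230.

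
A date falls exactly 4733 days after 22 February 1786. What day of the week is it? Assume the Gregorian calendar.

Feb 22, 1786 is a Wednesday.
4733 mod 7 = 1, so 4733 days after a Wednesday is Wednesday + 1 = Thursday.

Thursday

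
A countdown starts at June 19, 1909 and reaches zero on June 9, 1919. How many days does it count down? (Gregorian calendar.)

3642

Jun 19, 1909 → Jun 19, 1910: 365 days.
Jun 19, 1910 → Jun 19, 1911: 365 days.
Jun 19, 1911 → Jun 19, 1912: 366 days (Feb 29, 1912 is in that span).
Jun 19, 1912 → Jun 19, 1913: 365 days.
Jun 19, 1913 → Jun 19, 1914: 365 days.
Jun 19, 1914 → Jun 19, 1915: 365 days.
Jun 19, 1915 → Jun 19, 1916: 366 days (Feb 29, 1916 is in that span).
Jun 19, 1916 → Jun 19, 1917: 365 days.
Jun 19, 1917 → Jun 19, 1918: 365 days.
Jun 19, 1918 → Jul 19, 1918: 30 days (June has 30).
Jul 19, 1918 → Aug 19, 1918: 31 days (July has 31).
Aug 19, 1918 → Sep 19, 1918: 31 days (August has 31).
Sep 19, 1918 → Oct 19, 1918: 30 days (September has 30).
Oct 19, 1918 → Nov 19, 1918: 31 days (October has 31).
Nov 19, 1918 → Dec 19, 1918: 30 days (November has 30).
Dec 19, 1918 → Jan 19, 1919: 31 days (December has 31).
Jan 19, 1919 → Feb 19, 1919: 31 days (January has 31).
Feb 19, 1919 → Mar 19, 1919: 28 days (February has 28).
Mar 19, 1919 → Apr 19, 1919: 31 days (March has 31).
Apr 19, 1919 → May 19, 1919: 30 days (April has 30).
May 19, 1919 → Jun 9, 1919: 21 days.
Total: 3642 days.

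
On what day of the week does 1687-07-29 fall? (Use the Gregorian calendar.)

Doomsday rule: the anchor day for the 1600s is Tuesday. For year 87: 87÷12 = 7 r 3, and 3÷4 = 0, so 7+3+0 = 10.
Tuesday + 10 ≡ Friday — that's 1687's doomsday.
In July the doomsday date is Jul 11.
Jul 29 is 18 days after Jul 11; 18 mod 7 = 4, so Friday + 4 = Tuesday.

Tuesday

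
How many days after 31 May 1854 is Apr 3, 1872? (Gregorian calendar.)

May 31, 1854 → May 31, 1855: 365 days.
May 31, 1855 → May 31, 1856: 366 days (Feb 29, 1856 is in that span).
May 31, 1856 → May 31, 1857: 365 days.
May 31, 1857 → May 31, 1858: 365 days.
May 31, 1858 → May 31, 1859: 365 days.
May 31, 1859 → May 31, 1860: 366 days (Feb 29, 1860 is in that span).
May 31, 1860 → May 31, 1861: 365 days.
May 31, 1861 → May 31, 1862: 365 days.
May 31, 1862 → May 31, 1863: 365 days.
May 31, 1863 → May 31, 1864: 366 days (Feb 29, 1864 is in that span).
May 31, 1864 → May 31, 1865: 365 days.
May 31, 1865 → May 31, 1866: 365 days.
May 31, 1866 → May 31, 1867: 365 days.
May 31, 1867 → May 31, 1868: 366 days (Feb 29, 1868 is in that span).
May 31, 1868 → May 31, 1869: 365 days.
May 31, 1869 → May 31, 1870: 365 days.
May 31, 1870 → May 31, 1871: 365 days.
May 31, 1871 → Jun 30, 1871: 30 days (May has 31).
Jun 30, 1871 → Jul 30, 1871: 30 days (June has 30).
Jul 30, 1871 → Aug 30, 1871: 31 days (July has 31).
Aug 30, 1871 → Sep 30, 1871: 31 days (August has 31).
Sep 30, 1871 → Oct 30, 1871: 30 days (September has 30).
Oct 30, 1871 → Nov 30, 1871: 31 days (October has 31).
Nov 30, 1871 → Dec 30, 1871: 30 days (November has 30).
Dec 30, 1871 → Jan 30, 1872: 31 days (December has 31).
Jan 30, 1872 → Feb 29, 1872: 30 days (January has 31).
Feb 29, 1872 → Mar 29, 1872: 29 days (February has 29).
Mar 29, 1872 → Apr 3, 1872: 5 days.
Total: 6517 days.

6517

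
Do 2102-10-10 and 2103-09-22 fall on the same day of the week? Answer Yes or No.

No

From Oct 10, 2102 to Sep 22, 2103 is 347 days.
347 mod 7 = 4, so they are different weekdays.
(Oct 10, 2102 is a Tuesday; Sep 22, 2103 is a Saturday.)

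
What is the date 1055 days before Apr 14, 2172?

May 25, 2169

−366 (one year; includes Feb 29, 2172) → Apr 14, 2171 (689 left).
−365 (one year) → Apr 14, 2170 (324 left).
−14 → Mar 31, 2170 (end of Mar, 31 days; 310 left).
−31 → Feb 28, 2170 (end of Feb, 28 days; 279 left).
−28 → Jan 31, 2170 (end of Jan, 31 days; 251 left).
−31 → Dec 31, 2169 (end of Dec, 31 days; 220 left).
−31 → Nov 30, 2169 (end of Nov, 30 days; 189 left).
−30 → Oct 31, 2169 (end of Oct, 31 days; 159 left).
−31 → Sep 30, 2169 (end of Sep, 30 days; 128 left).
−30 → Aug 31, 2169 (end of Aug, 31 days; 98 left).
−31 → Jul 31, 2169 (end of Jul, 31 days; 67 left).
−31 → Jun 30, 2169 (end of Jun, 30 days; 36 left).
−30 → May 31, 2169 (end of May, 31 days; 6 left).
−6 → May 25, 2169.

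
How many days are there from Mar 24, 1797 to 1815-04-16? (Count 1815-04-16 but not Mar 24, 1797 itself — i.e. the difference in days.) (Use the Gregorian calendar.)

Mar 24, 1797 → Mar 24, 1798: 365 days.
Mar 24, 1798 → Mar 24, 1799: 365 days.
Mar 24, 1799 → Mar 24, 1800: 365 days.
Mar 24, 1800 → Mar 24, 1801: 365 days.
Mar 24, 1801 → Mar 24, 1802: 365 days.
Mar 24, 1802 → Mar 24, 1803: 365 days.
Mar 24, 1803 → Mar 24, 1804: 366 days (Feb 29, 1804 is in that span).
Mar 24, 1804 → Mar 24, 1805: 365 days.
Mar 24, 1805 → Mar 24, 1806: 365 days.
Mar 24, 1806 → Mar 24, 1807: 365 days.
Mar 24, 1807 → Mar 24, 1808: 366 days (Feb 29, 1808 is in that span).
Mar 24, 1808 → Mar 24, 1809: 365 days.
Mar 24, 1809 → Mar 24, 1810: 365 days.
Mar 24, 1810 → Mar 24, 1811: 365 days.
Mar 24, 1811 → Mar 24, 1812: 366 days (Feb 29, 1812 is in that span).
Mar 24, 1812 → Mar 24, 1813: 365 days.
Mar 24, 1813 → Mar 24, 1814: 365 days.
Mar 24, 1814 → Apr 24, 1814: 31 days (March has 31).
Apr 24, 1814 → May 24, 1814: 30 days (April has 30).
May 24, 1814 → Jun 24, 1814: 31 days (May has 31).
Jun 24, 1814 → Jul 24, 1814: 30 days (June has 30).
Jul 24, 1814 → Aug 24, 1814: 31 days (July has 31).
Aug 24, 1814 → Sep 24, 1814: 31 days (August has 31).
Sep 24, 1814 → Oct 24, 1814: 30 days (September has 30).
Oct 24, 1814 → Nov 24, 1814: 31 days (October has 31).
Nov 24, 1814 → Dec 24, 1814: 30 days (November has 30).
Dec 24, 1814 → Jan 24, 1815: 31 days (December has 31).
Jan 24, 1815 → Feb 24, 1815: 31 days (January has 31).
Feb 24, 1815 → Mar 24, 1815: 28 days (February has 28).
Mar 24, 1815 → Apr 16, 1815: 23 days.
Total: 6596 days.

6596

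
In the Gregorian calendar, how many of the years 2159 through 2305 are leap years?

Multiples of 4 in [2159,2305]: 37.
Of those, multiples of 100: 2 (not leap unless ÷400).
Multiples of 400: 0.
Leap years = 37 − 2 + 0 = 35.

35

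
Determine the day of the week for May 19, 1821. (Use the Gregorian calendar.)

Saturday

January 1, 1821 is a Monday.
Jan 1, 1821 → Feb 1, 1821: 31 days (January has 31).
Feb 1, 1821 → Mar 1, 1821: 28 days (February has 28).
Mar 1, 1821 → Apr 1, 1821: 31 days (March has 31).
Apr 1, 1821 → May 1, 1821: 30 days (April has 30).
May 1, 1821 → May 19, 1821: 18 days.
Total: 138 days.
138 mod 7 = 5, so Monday + 5 = Saturday.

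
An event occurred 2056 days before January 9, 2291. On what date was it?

−365 (one year) → Jan 9, 2290 (1691 left).
−365 (one year) → Jan 9, 2289 (1326 left).
−366 (one year; includes Feb 29, 2288) → Jan 9, 2288 (960 left).
−365 (one year) → Jan 9, 2287 (595 left).
−365 (one year) → Jan 9, 2286 (230 left).
−9 → Dec 31, 2285 (end of Dec, 31 days; 221 left).
−31 → Nov 30, 2285 (end of Nov, 30 days; 190 left).
−30 → Oct 31, 2285 (end of Oct, 31 days; 160 left).
−31 → Sep 30, 2285 (end of Sep, 30 days; 129 left).
−30 → Aug 31, 2285 (end of Aug, 31 days; 99 left).
−31 → Jul 31, 2285 (end of Jul, 31 days; 68 left).
−31 → Jun 30, 2285 (end of Jun, 30 days; 37 left).
−30 → May 31, 2285 (end of May, 31 days; 7 left).
−7 → May 24, 2285.

May 24, 2285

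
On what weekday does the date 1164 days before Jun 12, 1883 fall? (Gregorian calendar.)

Sunday

Jun 12, 1883 is a Tuesday.
1164 mod 7 = 2, so 1164 days before a Tuesday is Tuesday − 2 = Sunday.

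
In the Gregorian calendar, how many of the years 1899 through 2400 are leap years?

122

Multiples of 4 in [1899,2400]: 126.
Of those, multiples of 100: 6 (not leap unless ÷400).
Multiples of 400: 2.
Leap years = 126 − 6 + 2 = 122.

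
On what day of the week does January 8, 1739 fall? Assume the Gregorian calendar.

Thursday

Doomsday rule: the anchor day for the 1700s is Sunday. For year 39: 39÷12 = 3 r 3, and 3÷4 = 0, so 3+3+0 = 6.
Sunday + 6 ≡ Saturday — that's 1739's doomsday.
In January the doomsday date is Jan 3 (1739 is not a leap year).
Jan 8 is 5 days after Jan 3; 5 mod 7 = 5, so Saturday + 5 = Thursday.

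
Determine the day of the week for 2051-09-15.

January 1, 2051 is a Sunday.
Jan 1, 2051 → Feb 1, 2051: 31 days (January has 31).
Feb 1, 2051 → Mar 1, 2051: 28 days (February has 28).
Mar 1, 2051 → Apr 1, 2051: 31 days (March has 31).
Apr 1, 2051 → May 1, 2051: 30 days (April has 30).
May 1, 2051 → Jun 1, 2051: 31 days (May has 31).
Jun 1, 2051 → Jul 1, 2051: 30 days (June has 30).
Jul 1, 2051 → Aug 1, 2051: 31 days (July has 31).
Aug 1, 2051 → Sep 1, 2051: 31 days (August has 31).
Sep 1, 2051 → Sep 15, 2051: 14 days.
Total: 257 days.
257 mod 7 = 5, so Sunday + 5 = Friday.

Friday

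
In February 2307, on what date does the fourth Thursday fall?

February 1, 2307 is a Friday.
The first Thursday is therefore February 7 (6 days later).
The fourth Thursday is 7 + 3×7 = February 28.

February 28, 2307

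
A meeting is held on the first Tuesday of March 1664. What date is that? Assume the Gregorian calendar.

March 4, 1664

March 1, 1664 is a Saturday.
The first Tuesday is therefore March 4 (3 days later).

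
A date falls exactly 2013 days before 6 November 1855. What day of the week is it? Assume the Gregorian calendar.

Nov 6, 1855 is a Tuesday.
2013 mod 7 = 4, so 2013 days before a Tuesday is Tuesday − 4 = Friday.

Friday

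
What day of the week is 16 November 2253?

Doomsday rule: the anchor day for the 2200s is Friday. For year 53: 53÷12 = 4 r 5, and 5÷4 = 1, so 4+5+1 = 10.
Friday + 10 ≡ Monday — that's 2253's doomsday.
In November the doomsday date is Nov 7.
Nov 16 is 9 days after Nov 7; 9 mod 7 = 2, so Monday + 2 = Wednesday.

Wednesday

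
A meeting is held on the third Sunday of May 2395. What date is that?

May 21, 2395

May 1, 2395 is a Monday.
The first Sunday is therefore May 7 (6 days later).
The third Sunday is 7 + 2×7 = May 21.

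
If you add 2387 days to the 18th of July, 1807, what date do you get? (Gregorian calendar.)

+366 (one year; includes Feb 29, 1808) → Jul 18, 1808 (2021 left).
+365 (one year) → Jul 18, 1809 (1656 left).
+365 (one year) → Jul 18, 1810 (1291 left).
+365 (one year) → Jul 18, 1811 (926 left).
+366 (one year; includes Feb 29, 1812) → Jul 18, 1812 (560 left).
+365 (one year) → Jul 18, 1813 (195 left).
Jul has 31 days: +14 → Aug 1, 1813 (181 left).
Aug has 31 days: +31 → Sep 1, 1813 (150 left).
Sep has 30 days: +30 → Oct 1, 1813 (120 left).
Oct has 31 days: +31 → Nov 1, 1813 (89 left).
Nov has 30 days: +30 → Dec 1, 1813 (59 left).
Dec has 31 days: +31 → Jan 1, 1814 (28 left).
+28 → Jan 29, 1814.

January 29, 1814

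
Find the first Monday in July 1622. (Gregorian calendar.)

July 1, 1622 is a Friday.
The first Monday is therefore July 4 (3 days later).

July 4, 1622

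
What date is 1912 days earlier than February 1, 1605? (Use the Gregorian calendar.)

−366 (one year; includes Feb 29, 1604) → Feb 1, 1604 (1546 left).
−365 (one year) → Feb 1, 1603 (1181 left).
−365 (one year) → Feb 1, 1602 (816 left).
−365 (one year) → Feb 1, 1601 (451 left).
−366 (one year; includes Feb 29, 1600) → Feb 1, 1600 (85 left).
−1 → Jan 31, 1600 (end of Jan, 31 days; 84 left).
−31 → Dec 31, 1599 (end of Dec, 31 days; 53 left).
−31 → Nov 30, 1599 (end of Nov, 30 days; 22 left).
−22 → Nov 8, 1599.

November 8, 1599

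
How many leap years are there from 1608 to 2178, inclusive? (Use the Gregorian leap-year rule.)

139

Multiples of 4 in [1608,2178]: 143.
Of those, multiples of 100: 5 (not leap unless ÷400).
Multiples of 400: 1.
Leap years = 143 − 5 + 1 = 139.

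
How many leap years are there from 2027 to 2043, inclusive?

4

Multiples of 4 in [2027,2043]: 4.
Of those, multiples of 100: 0 (not leap unless ÷400).
Multiples of 400: 0.
Leap years = 4 − 0 + 0 = 4.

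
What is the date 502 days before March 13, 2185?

October 28, 2183

−365 (one year) → Mar 13, 2184 (137 left).
−13 → Feb 29, 2184 (end of Feb, 29 days; 124 left).
−29 → Jan 31, 2184 (end of Jan, 31 days; 95 left).
−31 → Dec 31, 2183 (end of Dec, 31 days; 64 left).
−31 → Nov 30, 2183 (end of Nov, 30 days; 33 left).
−30 → Oct 31, 2183 (end of Oct, 31 days; 3 left).
−3 → Oct 28, 2183.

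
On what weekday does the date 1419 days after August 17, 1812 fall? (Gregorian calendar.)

Saturday

First find the weekday of Aug 17, 1812. Doomsday rule: the anchor day for the 1800s is Friday. For year 12: 12÷12 = 1 r 0, and 0÷4 = 0, so 1+0+0 = 1.
Friday + 1 ≡ Saturday — that's 1812's doomsday.
In August the doomsday date is Aug 8.
Aug 17 is 9 days after Aug 8; 9 mod 7 = 2, so Saturday + 2 = Monday.
1419 mod 7 = 5, so 1419 days after a Monday is Monday + 5 = Saturday.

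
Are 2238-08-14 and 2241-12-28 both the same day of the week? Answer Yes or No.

From Aug 14, 2238 to Dec 28, 2241 is 1232 days.
1232 mod 7 = 0, so they are the same weekday.
(Aug 14, 2238 is a Tuesday; Dec 28, 2241 is a Tuesday.)

Yes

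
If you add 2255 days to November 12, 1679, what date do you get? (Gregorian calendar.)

January 14, 1686

+366 (one year; includes Feb 29, 1680) → Nov 12, 1680 (1889 left).
+365 (one year) → Nov 12, 1681 (1524 left).
+365 (one year) → Nov 12, 1682 (1159 left).
+365 (one year) → Nov 12, 1683 (794 left).
+366 (one year; includes Feb 29, 1684) → Nov 12, 1684 (428 left).
+365 (one year) → Nov 12, 1685 (63 left).
Nov has 30 days: +19 → Dec 1, 1685 (44 left).
Dec has 31 days: +31 → Jan 1, 1686 (13 left).
+13 → Jan 14, 1686.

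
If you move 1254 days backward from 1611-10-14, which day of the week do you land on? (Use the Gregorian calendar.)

Thursday

Oct 14, 1611 is a Friday.
1254 mod 7 = 1, so 1254 days before a Friday is Friday − 1 = Thursday.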